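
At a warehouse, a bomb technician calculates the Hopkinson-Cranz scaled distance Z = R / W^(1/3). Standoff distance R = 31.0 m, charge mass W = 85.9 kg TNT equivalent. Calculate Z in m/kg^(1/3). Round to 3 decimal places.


Scaled distance calculation:
W^(1/3) = 85.9^(1/3) = 4.412293
Z = R / W^(1/3) = 31.0 / 4.412293
Z = 7.026 m/kg^(1/3)

7.026


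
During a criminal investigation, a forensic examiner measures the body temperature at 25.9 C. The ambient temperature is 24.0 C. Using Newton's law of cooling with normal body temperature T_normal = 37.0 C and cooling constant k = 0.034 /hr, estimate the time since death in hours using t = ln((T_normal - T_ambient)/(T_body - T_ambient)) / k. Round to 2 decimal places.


Using Newton's law of cooling:
t = ln((T_normal - T_ambient) / (T_body - T_ambient)) / k
T_normal - T_ambient = 13.0
T_body - T_ambient = 1.9
Ratio = 6.842105
ln(ratio) = 1.923095
t = 1.923095 / 0.034 = 56.56 hours

56.56


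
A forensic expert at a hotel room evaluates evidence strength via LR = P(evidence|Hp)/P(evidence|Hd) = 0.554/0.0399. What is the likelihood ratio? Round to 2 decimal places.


Likelihood ratio calculation:
LR = P(E|Hp) / P(E|Hd)
LR = 0.554 / 0.0399
LR = 13.88

13.88


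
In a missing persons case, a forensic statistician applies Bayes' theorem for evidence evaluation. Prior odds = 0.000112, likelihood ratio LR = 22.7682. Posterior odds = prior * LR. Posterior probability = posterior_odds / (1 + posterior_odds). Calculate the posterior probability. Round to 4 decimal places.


Bayesian evidence evaluation:
Posterior odds = prior_odds * LR = 0.000112 * 22.7682 = 0.002550038
Posterior probability = posterior_odds / (1 + posterior_odds)
= 0.002550038 / (1 + 0.002550038)
= 0.002550038 / 1.002550038
= 0.0025

0.0025


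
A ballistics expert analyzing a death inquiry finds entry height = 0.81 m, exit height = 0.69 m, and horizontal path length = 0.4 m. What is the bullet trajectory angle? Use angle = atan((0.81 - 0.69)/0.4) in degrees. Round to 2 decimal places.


Bullet trajectory angle:
Height difference = 0.81 - 0.69 = 0.12 m
angle = atan(0.12 / 0.4)
angle = atan(0.3)
angle = 16.70 degrees

16.70


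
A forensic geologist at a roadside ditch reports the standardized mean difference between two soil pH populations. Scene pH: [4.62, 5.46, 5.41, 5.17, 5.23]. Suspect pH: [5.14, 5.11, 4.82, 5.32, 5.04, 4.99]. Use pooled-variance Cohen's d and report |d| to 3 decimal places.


Pooled-variance Cohen's d for soil pH comparison:
Scene mean = 25.89 / 5 = 5.178
Suspect mean = 30.42 / 6 = 5.07
Scene sample variance s_s^2 = 0.11187
Suspect sample variance s_c^2 = 0.02776
Pooled variance = ((n_s-1)*s_s^2 + (n_c-1)*s_c^2) / (n_s + n_c - 2) = 0.065142
Pooled SD = sqrt(0.065142) = 0.255229
Mean difference = 0.108
|d| = |0.108| / 0.255229 = 0.423

0.423


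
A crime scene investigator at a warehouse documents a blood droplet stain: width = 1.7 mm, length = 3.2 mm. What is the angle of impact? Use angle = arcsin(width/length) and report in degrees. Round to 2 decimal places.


Blood spatter impact angle calculation:
width / length = 1.7 / 3.2 = 0.53125
angle = arcsin(0.53125)
angle = 32.09 degrees

32.09


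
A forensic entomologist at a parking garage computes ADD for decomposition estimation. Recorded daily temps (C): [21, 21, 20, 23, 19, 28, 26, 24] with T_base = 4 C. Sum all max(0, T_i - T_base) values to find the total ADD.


Computing ADD day by day:
Day 1: max(0, 21 - 4) = 17
Day 2: max(0, 21 - 4) = 17
Day 3: max(0, 20 - 4) = 16
Day 4: max(0, 23 - 4) = 19
Day 5: max(0, 19 - 4) = 15
Day 6: max(0, 28 - 4) = 24
Day 7: max(0, 26 - 4) = 22
Day 8: max(0, 24 - 4) = 20
Total ADD = 150

150


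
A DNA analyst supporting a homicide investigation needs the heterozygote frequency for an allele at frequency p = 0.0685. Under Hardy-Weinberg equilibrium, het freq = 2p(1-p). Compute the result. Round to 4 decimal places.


Hardy-Weinberg heterozygote frequency:
q = 1 - p = 1 - 0.0685 = 0.9315
2pq = 2 * 0.0685 * 0.9315 = 0.1276

0.1276


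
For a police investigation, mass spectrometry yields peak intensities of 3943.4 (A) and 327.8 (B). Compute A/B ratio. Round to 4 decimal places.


Spectral peak ratio:
Peak A = 3943.4 counts
Peak B = 327.8 counts
Ratio = 3943.4 / 327.8 = 12.0299

12.0299


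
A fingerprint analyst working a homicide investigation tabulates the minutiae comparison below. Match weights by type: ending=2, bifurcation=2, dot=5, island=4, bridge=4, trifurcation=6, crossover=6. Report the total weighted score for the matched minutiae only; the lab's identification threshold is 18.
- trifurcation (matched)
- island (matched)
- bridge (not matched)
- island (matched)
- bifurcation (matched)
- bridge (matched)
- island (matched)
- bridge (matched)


Weighted minutiae match score:
  trifurcation: matched, +6 (running total 6)
  island: matched, +4 (running total 10)
  bridge: not matched, +0
  island: matched, +4 (running total 14)
  bifurcation: matched, +2 (running total 16)
  bridge: matched, +4 (running total 20)
  island: matched, +4 (running total 24)
  bridge: matched, +4 (running total 28)
Total score = 28
Threshold = 18; verdict = identification

28


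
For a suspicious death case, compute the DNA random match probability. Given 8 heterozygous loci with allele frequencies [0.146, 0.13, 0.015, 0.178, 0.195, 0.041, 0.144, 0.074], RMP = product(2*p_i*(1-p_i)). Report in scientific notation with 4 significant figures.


Computing RMP for 8 loci:
Locus 1: 2 * 0.146 * 0.854 = 0.249368
Locus 2: 2 * 0.13 * 0.87 = 0.2262
Locus 3: 2 * 0.015 * 0.985 = 0.02955
Locus 4: 2 * 0.178 * 0.822 = 0.292632
Locus 5: 2 * 0.195 * 0.805 = 0.31395
Locus 6: 2 * 0.041 * 0.959 = 0.078638
Locus 7: 2 * 0.144 * 0.856 = 0.246528
Locus 8: 2 * 0.074 * 0.926 = 0.137048
RMP = 4.069e-07

4.069e-07


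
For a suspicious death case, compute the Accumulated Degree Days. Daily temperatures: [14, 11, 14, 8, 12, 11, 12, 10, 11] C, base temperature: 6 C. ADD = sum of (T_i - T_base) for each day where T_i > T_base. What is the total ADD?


Computing ADD day by day:
Day 1: max(0, 14 - 6) = 8
Day 2: max(0, 11 - 6) = 5
Day 3: max(0, 14 - 6) = 8
Day 4: max(0, 8 - 6) = 2
Day 5: max(0, 12 - 6) = 6
Day 6: max(0, 11 - 6) = 5
Day 7: max(0, 12 - 6) = 6
Day 8: max(0, 10 - 6) = 4
Day 9: max(0, 11 - 6) = 5
Total ADD = 49

49


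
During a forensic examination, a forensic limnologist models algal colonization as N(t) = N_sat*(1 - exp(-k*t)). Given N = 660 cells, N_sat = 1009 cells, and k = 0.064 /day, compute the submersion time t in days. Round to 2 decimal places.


PMSI from diatom colonization curve:
N / N_sat = 660 / 1009 = 0.654113
1 - N/N_sat = 0.345887
ln(1 - N/N_sat) = -1.061643
t = -ln(1 - N/N_sat) / k = -(-1.061643) / 0.064 = 16.59 days

16.59


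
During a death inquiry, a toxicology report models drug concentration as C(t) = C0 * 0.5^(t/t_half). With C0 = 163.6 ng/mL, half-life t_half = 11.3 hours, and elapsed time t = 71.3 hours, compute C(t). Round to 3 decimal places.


Drug concentration decay:
Number of half-lives = t / t_half = 71.3 / 11.3 = 6.309735
Decay factor = 0.5^6.309735 = 0.01260609
C(t) = 163.6 * 0.01260609 = 2.062 ng/mL

2.062


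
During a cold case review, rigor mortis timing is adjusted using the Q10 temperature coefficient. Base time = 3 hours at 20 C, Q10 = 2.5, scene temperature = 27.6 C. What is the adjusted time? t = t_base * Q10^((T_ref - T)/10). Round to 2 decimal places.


Rigor mortis time adjustment:
Exponent = (T_ref - T_actual) / 10 = (20 - 27.6) / 10 = -0.76
Q10 factor = 2.5^-0.76 = 0.49839
t_adjusted = 3 * 0.49839 = 1.50 hours

1.50


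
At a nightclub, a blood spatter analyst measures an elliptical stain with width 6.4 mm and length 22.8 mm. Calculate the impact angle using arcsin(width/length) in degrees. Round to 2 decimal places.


Blood spatter impact angle calculation:
width / length = 6.4 / 22.8 = 0.280702
angle = arcsin(0.280702)
angle = 16.30 degrees

16.30


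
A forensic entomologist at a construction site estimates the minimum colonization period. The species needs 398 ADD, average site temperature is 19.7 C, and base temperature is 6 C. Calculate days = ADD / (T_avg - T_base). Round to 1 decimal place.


Insect development time:
Effective temperature = avg_temp - T_base = 19.7 - 6 = 13.7 C
Days = ADD / effective_temp = 398 / 13.7 = 29.1 days

29.1


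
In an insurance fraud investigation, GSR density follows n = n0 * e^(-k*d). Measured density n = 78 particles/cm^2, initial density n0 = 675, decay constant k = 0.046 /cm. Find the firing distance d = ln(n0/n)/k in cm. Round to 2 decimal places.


GSR distance calculation:
n0/n = 675 / 78 = 8.653846
ln(n0/n) = 2.158004
d = 2.158004 / 0.046 = 46.91 cm

46.91


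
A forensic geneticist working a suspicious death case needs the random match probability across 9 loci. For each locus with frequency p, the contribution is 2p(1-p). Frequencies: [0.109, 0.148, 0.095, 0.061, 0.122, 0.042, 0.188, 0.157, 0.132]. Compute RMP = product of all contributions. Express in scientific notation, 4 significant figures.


Computing RMP for 9 loci:
Locus 1: 2 * 0.109 * 0.891 = 0.194238
Locus 2: 2 * 0.148 * 0.852 = 0.252192
Locus 3: 2 * 0.095 * 0.905 = 0.17195
Locus 4: 2 * 0.061 * 0.939 = 0.114558
Locus 5: 2 * 0.122 * 0.878 = 0.214232
Locus 6: 2 * 0.042 * 0.958 = 0.080472
Locus 7: 2 * 0.188 * 0.812 = 0.305312
Locus 8: 2 * 0.157 * 0.843 = 0.264702
Locus 9: 2 * 0.132 * 0.868 = 0.229152
RMP = 3.081e-07

3.081e-07


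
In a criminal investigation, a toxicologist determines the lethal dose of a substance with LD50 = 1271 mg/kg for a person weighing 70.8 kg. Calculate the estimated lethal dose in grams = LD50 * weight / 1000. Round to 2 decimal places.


Lethal dose calculation:
Lethal dose = LD50 * body_weight / 1000
= 1271 * 70.8 / 1000
= 89986.8 / 1000
= 89.99 g

89.99


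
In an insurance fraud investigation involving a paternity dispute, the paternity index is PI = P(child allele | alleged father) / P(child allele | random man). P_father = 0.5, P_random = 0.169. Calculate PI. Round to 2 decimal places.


Paternity Index calculation:
PI = P(allele|father) / P(allele|random)
PI = 0.5 / 0.169
PI = 2.96

2.96


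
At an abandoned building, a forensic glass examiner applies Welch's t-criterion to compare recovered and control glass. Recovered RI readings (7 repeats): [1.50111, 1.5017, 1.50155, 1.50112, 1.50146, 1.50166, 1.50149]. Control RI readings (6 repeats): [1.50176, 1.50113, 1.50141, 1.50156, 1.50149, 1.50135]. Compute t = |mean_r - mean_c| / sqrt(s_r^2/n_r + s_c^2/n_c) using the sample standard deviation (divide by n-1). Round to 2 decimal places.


Welch's t-criterion for glass RI comparison:
Recovered mean = sum / n_r = 10.51009 / 7 = 1.5014414
Control mean = sum / n_c = 9.0087 / 6 = 1.50145
Recovered sample variance s_r^2 = 5.70476e-08
Control sample variance s_c^2 = 4.476e-08
Welch SE (unpooled) = sqrt(s_r^2/n_r + s_c^2/n_c) = sqrt(8.14966e-09 + 7.46e-09) = sqrt(1.56097e-08) = 0.000124939
|mean_r - mean_c| = 8.57143e-06
t = 8.57143e-06 / 0.000124939 = 0.07

0.07


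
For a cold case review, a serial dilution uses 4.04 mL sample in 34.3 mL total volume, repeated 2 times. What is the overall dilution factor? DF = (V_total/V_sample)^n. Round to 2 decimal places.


Dilution factor calculation:
Single dilution = V_total / V_sample = 34.3 / 4.04 ≈ 8.490099
Number of dilutions = 2
Total DF = (34.3 / 4.04)^2 (full precision, rounded at the end) = 72.08

72.08


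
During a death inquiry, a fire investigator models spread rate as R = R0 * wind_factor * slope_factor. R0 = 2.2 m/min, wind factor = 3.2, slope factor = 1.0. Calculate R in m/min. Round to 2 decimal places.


Fire spread rate calculation:
R = R0 * wind_factor * slope_factor
= 2.2 * 3.2 * 1.0
= 7.04 * 1.0
= 7.04 m/min

7.04


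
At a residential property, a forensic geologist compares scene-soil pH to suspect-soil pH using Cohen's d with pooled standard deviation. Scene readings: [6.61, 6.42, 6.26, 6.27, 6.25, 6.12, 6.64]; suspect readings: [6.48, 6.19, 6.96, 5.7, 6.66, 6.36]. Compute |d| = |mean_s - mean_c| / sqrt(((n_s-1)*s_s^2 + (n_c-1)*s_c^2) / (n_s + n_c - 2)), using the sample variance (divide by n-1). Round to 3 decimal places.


Pooled-variance Cohen's d for soil pH comparison:
Scene mean = 44.57 / 7 = 6.367143
Suspect mean = 38.35 / 6 = 6.391667
Scene sample variance s_s^2 = 0.038657
Suspect sample variance s_c^2 = 0.184577
Pooled variance = ((n_s-1)*s_s^2 + (n_c-1)*s_c^2) / (n_s + n_c - 2) = 0.104984
Pooled SD = sqrt(0.104984) = 0.324012
Mean difference = -0.024524
|d| = |-0.024524| / 0.324012 = 0.076

0.076


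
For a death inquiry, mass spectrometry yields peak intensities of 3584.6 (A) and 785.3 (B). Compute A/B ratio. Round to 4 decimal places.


Spectral peak ratio:
Peak A = 3584.6 counts
Peak B = 785.3 counts
Ratio = 3584.6 / 785.3 = 4.5646

4.5646


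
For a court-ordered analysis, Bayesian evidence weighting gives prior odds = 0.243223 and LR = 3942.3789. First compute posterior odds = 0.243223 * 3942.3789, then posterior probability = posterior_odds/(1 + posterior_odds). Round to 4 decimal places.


Bayesian evidence evaluation:
Posterior odds = prior_odds * LR = 0.243223 * 3942.3789 = 958.8772
Posterior probability = posterior_odds / (1 + posterior_odds)
= 958.8772 / (1 + 958.8772)
= 958.8772 / 959.8772
= 0.9990

0.9990


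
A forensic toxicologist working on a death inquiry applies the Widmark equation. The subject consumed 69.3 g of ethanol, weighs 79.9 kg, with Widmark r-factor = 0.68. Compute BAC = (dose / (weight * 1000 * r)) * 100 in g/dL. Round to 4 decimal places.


Applying the Widmark formula:
BAC = (dose_g / (body_wt * 1000 * r)) * 100
Denominator = 79.9 * 1000 * 0.68 = 54332
BAC = (69.3 / 54332) * 100
BAC = 0.1275 g/dL

0.1275


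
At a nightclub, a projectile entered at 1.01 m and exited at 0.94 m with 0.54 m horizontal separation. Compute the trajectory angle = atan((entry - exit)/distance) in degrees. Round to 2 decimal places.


Bullet trajectory angle:
Height difference = 1.01 - 0.94 = 0.07 m
angle = atan(0.07 / 0.54)
angle = atan(0.12963)
angle = 7.39 degrees

7.39


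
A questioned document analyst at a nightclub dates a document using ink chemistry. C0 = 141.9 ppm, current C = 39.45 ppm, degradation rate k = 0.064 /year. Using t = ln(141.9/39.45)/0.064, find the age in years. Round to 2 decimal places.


Document age estimation:
C0/C = 141.9 / 39.45 = 3.596958
ln(C0/C) = 1.280088
t = 1.280088 / 0.064 = 20.00 years

20.00


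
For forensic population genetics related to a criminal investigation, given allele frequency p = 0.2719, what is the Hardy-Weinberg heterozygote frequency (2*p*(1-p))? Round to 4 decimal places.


Hardy-Weinberg heterozygote frequency:
q = 1 - p = 1 - 0.2719 = 0.7281
2pq = 2 * 0.2719 * 0.7281 = 0.3959

0.3959


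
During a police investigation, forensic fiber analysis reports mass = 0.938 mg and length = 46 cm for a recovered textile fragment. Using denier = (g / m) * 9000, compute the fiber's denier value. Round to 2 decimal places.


Denier calculation:
Mass in grams = 0.938 mg / 1000 = 0.000938 g
Length in meters = 46 cm / 100 = 0.46 m
Linear density = mass / length = 0.000938 / 0.46 = 0.00203913 g/m
Denier = (g/m) * 9000 = 0.00203913 * 9000 = 18.35

18.35


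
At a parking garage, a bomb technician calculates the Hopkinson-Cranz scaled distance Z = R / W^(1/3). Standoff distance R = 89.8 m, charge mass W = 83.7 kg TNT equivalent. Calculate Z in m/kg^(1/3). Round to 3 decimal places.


Scaled distance calculation:
W^(1/3) = 83.7^(1/3) = 4.374299
Z = R / W^(1/3) = 89.8 / 4.374299
Z = 20.529 m/kg^(1/3)

20.529


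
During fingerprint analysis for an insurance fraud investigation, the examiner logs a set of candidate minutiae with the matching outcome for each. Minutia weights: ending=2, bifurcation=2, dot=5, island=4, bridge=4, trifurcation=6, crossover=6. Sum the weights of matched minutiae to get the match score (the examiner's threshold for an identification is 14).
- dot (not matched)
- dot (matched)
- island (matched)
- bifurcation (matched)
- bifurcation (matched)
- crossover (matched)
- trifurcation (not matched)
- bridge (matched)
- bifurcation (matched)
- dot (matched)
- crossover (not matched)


Weighted minutiae match score:
  dot: not matched, +0
  dot: matched, +5 (running total 5)
  island: matched, +4 (running total 9)
  bifurcation: matched, +2 (running total 11)
  bifurcation: matched, +2 (running total 13)
  crossover: matched, +6 (running total 19)
  trifurcation: not matched, +0
  bridge: matched, +4 (running total 23)
  bifurcation: matched, +2 (running total 25)
  dot: matched, +5 (running total 30)
  crossover: not matched, +0
Total score = 30
Threshold = 14; verdict = identification

30


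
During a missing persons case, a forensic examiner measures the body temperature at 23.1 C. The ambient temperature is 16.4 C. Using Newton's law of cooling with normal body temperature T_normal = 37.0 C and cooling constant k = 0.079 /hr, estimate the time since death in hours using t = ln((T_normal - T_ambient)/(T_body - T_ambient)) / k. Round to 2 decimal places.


Using Newton's law of cooling:
t = ln((T_normal - T_ambient) / (T_body - T_ambient)) / k
T_normal - T_ambient = 20.6
T_body - T_ambient = 6.7
Ratio = 3.074627
ln(ratio) = 1.123184
t = 1.123184 / 0.079 = 14.22 hours

14.22


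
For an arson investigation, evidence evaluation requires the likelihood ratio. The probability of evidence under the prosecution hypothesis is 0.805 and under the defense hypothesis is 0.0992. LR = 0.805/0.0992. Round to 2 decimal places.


Likelihood ratio calculation:
LR = P(E|Hp) / P(E|Hd)
LR = 0.805 / 0.0992
LR = 8.11

8.11


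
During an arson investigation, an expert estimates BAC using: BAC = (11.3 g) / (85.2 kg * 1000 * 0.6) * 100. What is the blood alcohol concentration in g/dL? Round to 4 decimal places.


Applying the Widmark formula:
BAC = (dose_g / (body_wt * 1000 * r)) * 100
Denominator = 85.2 * 1000 * 0.6 = 51120
BAC = (11.3 / 51120) * 100
BAC = 0.0221 g/dL

0.0221


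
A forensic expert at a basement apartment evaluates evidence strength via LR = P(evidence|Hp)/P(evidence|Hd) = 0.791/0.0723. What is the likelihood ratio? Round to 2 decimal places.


Likelihood ratio calculation:
LR = P(E|Hp) / P(E|Hd)
LR = 0.791 / 0.0723
LR = 10.94

10.94


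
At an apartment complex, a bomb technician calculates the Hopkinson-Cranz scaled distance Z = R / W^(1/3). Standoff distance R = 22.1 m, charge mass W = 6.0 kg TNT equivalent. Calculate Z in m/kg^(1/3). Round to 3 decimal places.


Scaled distance calculation:
W^(1/3) = 6.0^(1/3) = 1.817121
Z = R / W^(1/3) = 22.1 / 1.817121
Z = 12.162 m/kg^(1/3)

12.162


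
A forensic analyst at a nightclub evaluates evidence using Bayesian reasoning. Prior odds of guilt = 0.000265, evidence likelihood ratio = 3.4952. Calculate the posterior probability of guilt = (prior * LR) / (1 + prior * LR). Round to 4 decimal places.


Bayesian evidence evaluation:
Posterior odds = prior_odds * LR = 0.000265 * 3.4952 = 0.000926228
Posterior probability = posterior_odds / (1 + posterior_odds)
= 0.000926228 / (1 + 0.000926228)
= 0.000926228 / 1.000926228
= 0.0009

0.0009


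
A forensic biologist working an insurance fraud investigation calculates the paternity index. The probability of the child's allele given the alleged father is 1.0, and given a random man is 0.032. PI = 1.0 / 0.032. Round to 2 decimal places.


Paternity Index calculation:
PI = P(allele|father) / P(allele|random)
PI = 1.0 / 0.032
PI = 31.25

31.25


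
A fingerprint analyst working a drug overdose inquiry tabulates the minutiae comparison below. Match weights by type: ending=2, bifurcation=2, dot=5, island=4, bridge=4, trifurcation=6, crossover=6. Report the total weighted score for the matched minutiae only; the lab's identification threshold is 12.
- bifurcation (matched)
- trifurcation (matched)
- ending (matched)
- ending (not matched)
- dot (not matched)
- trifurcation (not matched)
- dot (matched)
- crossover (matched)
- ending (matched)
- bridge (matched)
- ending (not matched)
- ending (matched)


Weighted minutiae match score:
  bifurcation: matched, +2 (running total 2)
  trifurcation: matched, +6 (running total 8)
  ending: matched, +2 (running total 10)
  ending: not matched, +0
  dot: not matched, +0
  trifurcation: not matched, +0
  dot: matched, +5 (running total 15)
  crossover: matched, +6 (running total 21)
  ending: matched, +2 (running total 23)
  bridge: matched, +4 (running total 27)
  ending: not matched, +0
  ending: matched, +2 (running total 29)
Total score = 29
Threshold = 12; verdict = identification

29


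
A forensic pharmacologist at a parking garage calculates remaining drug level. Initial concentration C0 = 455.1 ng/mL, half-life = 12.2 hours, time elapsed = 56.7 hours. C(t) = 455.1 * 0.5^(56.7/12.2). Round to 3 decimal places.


Drug concentration decay:
Number of half-lives = t / t_half = 56.7 / 12.2 = 4.647541
Decay factor = 0.5^4.647541 = 0.03989797
C(t) = 455.1 * 0.03989797 = 18.158 ng/mL

18.158


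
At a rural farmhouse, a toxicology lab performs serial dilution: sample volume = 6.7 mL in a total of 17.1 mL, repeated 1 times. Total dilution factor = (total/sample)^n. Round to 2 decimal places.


Dilution factor calculation:
Single dilution = V_total / V_sample = 17.1 / 6.7 ≈ 2.552239
Number of dilutions = 1
Total DF = (17.1 / 6.7)^1 (full precision, rounded at the end) = 2.55

2.55


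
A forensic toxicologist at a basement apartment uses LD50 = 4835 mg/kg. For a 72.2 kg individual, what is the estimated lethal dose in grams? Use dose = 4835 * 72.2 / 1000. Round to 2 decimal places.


Lethal dose calculation:
Lethal dose = LD50 * body_weight / 1000
= 4835 * 72.2 / 1000
= 349087 / 1000
= 349.09 g

349.09


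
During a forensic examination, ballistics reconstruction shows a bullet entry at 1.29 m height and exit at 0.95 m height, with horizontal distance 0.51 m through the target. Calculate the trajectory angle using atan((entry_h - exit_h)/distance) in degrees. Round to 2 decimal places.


Bullet trajectory angle:
Height difference = 1.29 - 0.95 = 0.34 m
angle = atan(0.34 / 0.51)
angle = atan(0.666667)
angle = 33.69 degrees

33.69


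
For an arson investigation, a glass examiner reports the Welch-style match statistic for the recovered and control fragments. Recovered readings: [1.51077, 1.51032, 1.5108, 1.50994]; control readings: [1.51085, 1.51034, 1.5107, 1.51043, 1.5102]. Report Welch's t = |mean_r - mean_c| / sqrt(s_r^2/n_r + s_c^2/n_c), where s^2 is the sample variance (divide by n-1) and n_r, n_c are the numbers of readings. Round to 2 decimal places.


Welch's t-criterion for glass RI comparison:
Recovered mean = sum / n_r = 6.04183 / 4 = 1.5104575
Control mean = sum / n_c = 7.55252 / 5 = 1.510504
Recovered sample variance s_r^2 = 1.67225e-07
Control sample variance s_c^2 = 7.073e-08
Welch SE (unpooled) = sqrt(s_r^2/n_r + s_c^2/n_c) = sqrt(4.18062e-08 + 1.4146e-08) = sqrt(5.59522e-08) = 0.000236542
|mean_r - mean_c| = 4.65e-05
t = 4.65e-05 / 0.000236542 = 0.20

0.20


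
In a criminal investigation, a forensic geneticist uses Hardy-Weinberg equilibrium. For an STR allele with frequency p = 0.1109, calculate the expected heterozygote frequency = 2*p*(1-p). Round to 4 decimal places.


Hardy-Weinberg heterozygote frequency:
q = 1 - p = 1 - 0.1109 = 0.8891
2pq = 2 * 0.1109 * 0.8891 = 0.1972

0.1972


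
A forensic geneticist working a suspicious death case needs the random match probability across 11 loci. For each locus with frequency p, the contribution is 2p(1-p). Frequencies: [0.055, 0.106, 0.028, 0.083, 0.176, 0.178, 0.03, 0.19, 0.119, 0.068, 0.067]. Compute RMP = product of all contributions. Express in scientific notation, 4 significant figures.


Computing RMP for 11 loci:
Locus 1: 2 * 0.055 * 0.945 = 0.10395
Locus 2: 2 * 0.106 * 0.894 = 0.189528
Locus 3: 2 * 0.028 * 0.972 = 0.054432
Locus 4: 2 * 0.083 * 0.917 = 0.152222
Locus 5: 2 * 0.176 * 0.824 = 0.290048
Locus 6: 2 * 0.178 * 0.822 = 0.292632
Locus 7: 2 * 0.03 * 0.97 = 0.0582
Locus 8: 2 * 0.19 * 0.81 = 0.3078
Locus 9: 2 * 0.119 * 0.881 = 0.209678
Locus 10: 2 * 0.068 * 0.932 = 0.126752
Locus 11: 2 * 0.067 * 0.933 = 0.125022
RMP = 8.247e-10

8.247e-10


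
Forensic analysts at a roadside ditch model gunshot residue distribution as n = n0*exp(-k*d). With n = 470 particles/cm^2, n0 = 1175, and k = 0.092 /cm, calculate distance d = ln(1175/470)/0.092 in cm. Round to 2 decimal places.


GSR distance calculation:
n0/n = 1175 / 470 = 2.5
ln(n0/n) = 0.916291
d = 0.916291 / 0.092 = 9.96 cm

9.96


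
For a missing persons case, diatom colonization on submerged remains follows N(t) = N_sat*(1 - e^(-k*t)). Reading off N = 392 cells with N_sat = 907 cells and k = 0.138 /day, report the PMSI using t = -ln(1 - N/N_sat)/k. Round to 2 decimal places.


PMSI from diatom colonization curve:
N / N_sat = 392 / 907 = 0.432194
1 - N/N_sat = 0.567806
ln(1 - N/N_sat) = -0.565975
t = -ln(1 - N/N_sat) / k = -(-0.565975) / 0.138 = 4.10 days

4.10


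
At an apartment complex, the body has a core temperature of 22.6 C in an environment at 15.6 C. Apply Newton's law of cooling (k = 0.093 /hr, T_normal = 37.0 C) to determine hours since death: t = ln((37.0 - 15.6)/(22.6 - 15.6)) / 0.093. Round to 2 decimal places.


Using Newton's law of cooling:
t = ln((T_normal - T_ambient) / (T_body - T_ambient)) / k
T_normal - T_ambient = 21.4
T_body - T_ambient = 7.0
Ratio = 3.057143
ln(ratio) = 1.117481
t = 1.117481 / 0.093 = 12.02 hours

12.02


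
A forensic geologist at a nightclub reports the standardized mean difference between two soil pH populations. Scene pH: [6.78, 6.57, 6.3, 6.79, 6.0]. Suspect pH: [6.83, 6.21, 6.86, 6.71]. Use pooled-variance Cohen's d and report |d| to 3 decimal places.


Pooled-variance Cohen's d for soil pH comparison:
Scene mean = 32.44 / 5 = 6.488
Suspect mean = 26.61 / 4 = 6.6525
Scene sample variance s_s^2 = 0.11417
Suspect sample variance s_c^2 = 0.091225
Pooled variance = ((n_s-1)*s_s^2 + (n_c-1)*s_c^2) / (n_s + n_c - 2) = 0.104336
Pooled SD = sqrt(0.104336) = 0.323011
Mean difference = -0.1645
|d| = |-0.1645| / 0.323011 = 0.509

0.509


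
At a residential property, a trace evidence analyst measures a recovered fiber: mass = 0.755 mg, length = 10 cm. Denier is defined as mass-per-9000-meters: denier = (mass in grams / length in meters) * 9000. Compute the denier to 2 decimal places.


Denier calculation:
Mass in grams = 0.755 mg / 1000 = 0.000755 g
Length in meters = 10 cm / 100 = 0.1 m
Linear density = mass / length = 0.000755 / 0.1 = 0.00755 g/m
Denier = (g/m) * 9000 = 0.00755 * 9000 = 67.95

67.95


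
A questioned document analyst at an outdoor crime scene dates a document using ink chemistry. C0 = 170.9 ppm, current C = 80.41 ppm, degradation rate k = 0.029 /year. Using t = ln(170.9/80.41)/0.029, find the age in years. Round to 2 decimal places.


Document age estimation:
C0/C = 170.9 / 80.41 = 2.125358
ln(C0/C) = 0.75394
t = 0.75394 / 0.029 = 26.00 years

26.00


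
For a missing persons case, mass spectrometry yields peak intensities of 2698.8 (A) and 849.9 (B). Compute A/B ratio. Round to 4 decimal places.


Spectral peak ratio:
Peak A = 2698.8 counts
Peak B = 849.9 counts
Ratio = 2698.8 / 849.9 = 3.1754

3.1754


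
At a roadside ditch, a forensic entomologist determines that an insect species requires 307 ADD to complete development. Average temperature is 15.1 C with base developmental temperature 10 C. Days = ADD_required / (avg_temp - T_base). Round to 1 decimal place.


Insect development time:
Effective temperature = avg_temp - T_base = 15.1 - 10 = 5.1 C
Days = ADD / effective_temp = 307 / 5.1 = 60.2 days

60.2


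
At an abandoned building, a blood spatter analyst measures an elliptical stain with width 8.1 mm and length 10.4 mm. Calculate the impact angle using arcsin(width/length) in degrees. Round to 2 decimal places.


Blood spatter impact angle calculation:
width / length = 8.1 / 10.4 = 0.778846
angle = arcsin(0.778846)
angle = 51.16 degrees

51.16


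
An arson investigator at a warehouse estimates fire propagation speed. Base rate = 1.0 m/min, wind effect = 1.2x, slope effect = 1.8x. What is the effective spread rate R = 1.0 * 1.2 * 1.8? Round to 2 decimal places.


Fire spread rate calculation:
R = R0 * wind_factor * slope_factor
= 1.0 * 1.2 * 1.8
= 1.2 * 1.8
= 2.16 m/min

2.16


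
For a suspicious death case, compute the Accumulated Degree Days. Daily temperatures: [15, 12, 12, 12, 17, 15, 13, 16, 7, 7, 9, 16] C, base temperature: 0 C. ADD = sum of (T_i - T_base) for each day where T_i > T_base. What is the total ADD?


Computing ADD day by day:
Day 1: max(0, 15 - 0) = 15
Day 2: max(0, 12 - 0) = 12
Day 3: max(0, 12 - 0) = 12
Day 4: max(0, 12 - 0) = 12
Day 5: max(0, 17 - 0) = 17
Day 6: max(0, 15 - 0) = 15
Day 7: max(0, 13 - 0) = 13
Day 8: max(0, 16 - 0) = 16
Day 9: max(0, 7 - 0) = 7
Day 10: max(0, 7 - 0) = 7
Day 11: max(0, 9 - 0) = 9
Day 12: max(0, 16 - 0) = 16
Total ADD = 151

151


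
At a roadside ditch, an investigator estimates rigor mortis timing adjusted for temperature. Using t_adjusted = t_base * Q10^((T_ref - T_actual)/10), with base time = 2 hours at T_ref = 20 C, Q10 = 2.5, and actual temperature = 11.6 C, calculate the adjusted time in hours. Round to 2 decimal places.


Rigor mortis time adjustment:
Exponent = (T_ref - T_actual) / 10 = (20 - 11.6) / 10 = 0.84
Q10 factor = 2.5^0.84 = 2.15908
t_adjusted = 2 * 2.15908 = 4.32 hours

4.32


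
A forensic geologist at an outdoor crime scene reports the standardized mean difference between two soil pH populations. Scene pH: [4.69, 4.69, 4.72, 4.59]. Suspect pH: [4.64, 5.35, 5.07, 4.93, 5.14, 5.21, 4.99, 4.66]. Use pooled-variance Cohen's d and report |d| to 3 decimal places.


Pooled-variance Cohen's d for soil pH comparison:
Scene mean = 18.69 / 4 = 4.6725
Suspect mean = 39.99 / 8 = 4.99875
Scene sample variance s_s^2 = 0.003225
Suspect sample variance s_c^2 = 0.063041
Pooled variance = ((n_s-1)*s_s^2 + (n_c-1)*s_c^2) / (n_s + n_c - 2) = 0.045096
Pooled SD = sqrt(0.045096) = 0.212358
Mean difference = -0.32625
|d| = |-0.32625| / 0.212358 = 1.536

1.536


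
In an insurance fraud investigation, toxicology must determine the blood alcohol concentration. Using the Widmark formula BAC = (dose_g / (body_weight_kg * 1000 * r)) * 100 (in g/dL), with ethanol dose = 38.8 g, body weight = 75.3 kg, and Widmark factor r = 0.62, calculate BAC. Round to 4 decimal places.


Applying the Widmark formula:
BAC = (dose_g / (body_wt * 1000 * r)) * 100
Denominator = 75.3 * 1000 * 0.62 = 46686
BAC = (38.8 / 46686) * 100
BAC = 0.0831 g/dL

0.0831


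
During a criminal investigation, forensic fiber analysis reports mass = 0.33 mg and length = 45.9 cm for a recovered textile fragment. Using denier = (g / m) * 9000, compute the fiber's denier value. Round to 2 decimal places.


Denier calculation:
Mass in grams = 0.33 mg / 1000 = 0.00033 g
Length in meters = 45.9 cm / 100 = 0.459 m
Linear density = mass / length = 0.00033 / 0.459 = 0.00071895 g/m
Denier = (g/m) * 9000 = 0.00071895 * 9000 = 6.47

6.47


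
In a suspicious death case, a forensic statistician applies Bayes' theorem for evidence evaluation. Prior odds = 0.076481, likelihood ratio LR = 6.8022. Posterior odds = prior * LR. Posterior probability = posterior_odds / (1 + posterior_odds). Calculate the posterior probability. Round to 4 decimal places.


Bayesian evidence evaluation:
Posterior odds = prior_odds * LR = 0.076481 * 6.8022 = 0.5202391
Posterior probability = posterior_odds / (1 + posterior_odds)
= 0.5202391 / (1 + 0.5202391)
= 0.5202391 / 1.5202391
= 0.3422

0.3422


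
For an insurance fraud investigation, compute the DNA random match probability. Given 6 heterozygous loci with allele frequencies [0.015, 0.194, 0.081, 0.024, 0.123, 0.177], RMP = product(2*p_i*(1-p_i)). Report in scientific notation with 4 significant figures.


Computing RMP for 6 loci:
Locus 1: 2 * 0.015 * 0.985 = 0.02955
Locus 2: 2 * 0.194 * 0.806 = 0.312728
Locus 3: 2 * 0.081 * 0.919 = 0.148878
Locus 4: 2 * 0.024 * 0.976 = 0.046848
Locus 5: 2 * 0.123 * 0.877 = 0.215742
Locus 6: 2 * 0.177 * 0.823 = 0.291342
RMP = 4.051e-06

4.051e-06


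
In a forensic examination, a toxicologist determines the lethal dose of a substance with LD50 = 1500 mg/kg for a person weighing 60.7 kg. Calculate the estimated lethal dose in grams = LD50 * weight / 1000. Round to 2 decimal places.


Lethal dose calculation:
Lethal dose = LD50 * body_weight / 1000
= 1500 * 60.7 / 1000
= 91050 / 1000
= 91.05 g

91.05


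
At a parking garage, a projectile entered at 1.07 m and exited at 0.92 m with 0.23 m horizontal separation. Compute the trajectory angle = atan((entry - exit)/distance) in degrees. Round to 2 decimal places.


Bullet trajectory angle:
Height difference = 1.07 - 0.92 = 0.15 m
angle = atan(0.15 / 0.23)
angle = atan(0.652174)
angle = 33.11 degrees

33.11


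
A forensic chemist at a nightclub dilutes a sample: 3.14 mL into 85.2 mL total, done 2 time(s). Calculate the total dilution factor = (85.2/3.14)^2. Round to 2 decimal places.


Dilution factor calculation:
Single dilution = V_total / V_sample = 85.2 / 3.14 ≈ 27.133758
Number of dilutions = 2
Total DF = (85.2 / 3.14)^2 (full precision, rounded at the end) = 736.24

736.24


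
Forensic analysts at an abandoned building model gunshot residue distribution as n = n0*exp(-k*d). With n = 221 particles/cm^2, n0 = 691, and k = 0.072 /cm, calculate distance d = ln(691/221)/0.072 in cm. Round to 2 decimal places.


GSR distance calculation:
n0/n = 691 / 221 = 3.126697
ln(n0/n) = 1.139977
d = 1.139977 / 0.072 = 15.83 cm

15.83


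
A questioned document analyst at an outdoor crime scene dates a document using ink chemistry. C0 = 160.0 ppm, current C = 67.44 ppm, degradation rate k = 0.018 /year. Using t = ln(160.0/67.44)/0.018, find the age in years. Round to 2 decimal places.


Document age estimation:
C0/C = 160.0 / 67.44 = 2.372479
ln(C0/C) = 0.863935
t = 0.863935 / 0.018 = 48.00 years

48.00


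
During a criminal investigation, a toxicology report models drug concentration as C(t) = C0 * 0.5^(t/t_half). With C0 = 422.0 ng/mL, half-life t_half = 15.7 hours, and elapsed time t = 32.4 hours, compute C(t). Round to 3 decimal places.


Drug concentration decay:
Number of half-lives = t / t_half = 32.4 / 15.7 = 2.063694
Decay factor = 0.5^2.063694 = 0.23920277
C(t) = 422.0 * 0.23920277 = 100.944 ng/mL

100.944


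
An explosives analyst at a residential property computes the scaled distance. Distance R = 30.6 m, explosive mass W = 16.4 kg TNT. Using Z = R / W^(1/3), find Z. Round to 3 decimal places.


Scaled distance calculation:
W^(1/3) = 16.4^(1/3) = 2.540668
Z = R / W^(1/3) = 30.6 / 2.540668
Z = 12.044 m/kg^(1/3)

12.044


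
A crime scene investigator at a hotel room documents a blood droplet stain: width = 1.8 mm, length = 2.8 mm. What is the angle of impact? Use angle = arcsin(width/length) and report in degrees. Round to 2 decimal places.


Blood spatter impact angle calculation:
width / length = 1.8 / 2.8 = 0.642857
angle = arcsin(0.642857)
angle = 40.01 degrees

40.01


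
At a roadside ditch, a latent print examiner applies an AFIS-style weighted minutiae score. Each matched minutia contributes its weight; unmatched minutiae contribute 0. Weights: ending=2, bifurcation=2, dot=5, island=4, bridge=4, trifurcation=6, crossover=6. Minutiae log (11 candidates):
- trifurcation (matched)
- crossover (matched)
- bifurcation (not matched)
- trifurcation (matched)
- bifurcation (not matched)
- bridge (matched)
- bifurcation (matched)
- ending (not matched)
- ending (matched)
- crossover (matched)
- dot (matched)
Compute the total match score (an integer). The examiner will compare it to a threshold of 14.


Weighted minutiae match score:
  trifurcation: matched, +6 (running total 6)
  crossover: matched, +6 (running total 12)
  bifurcation: not matched, +0
  trifurcation: matched, +6 (running total 18)
  bifurcation: not matched, +0
  bridge: matched, +4 (running total 22)
  bifurcation: matched, +2 (running total 24)
  ending: not matched, +0
  ending: matched, +2 (running total 26)
  crossover: matched, +6 (running total 32)
  dot: matched, +5 (running total 37)
Total score = 37
Threshold = 14; verdict = identification

37


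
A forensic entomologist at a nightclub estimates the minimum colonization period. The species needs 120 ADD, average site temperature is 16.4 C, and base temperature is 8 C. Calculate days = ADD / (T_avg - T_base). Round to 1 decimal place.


Insect development time:
Effective temperature = avg_temp - T_base = 16.4 - 8 = 8.4 C
Days = ADD / effective_temp = 120 / 8.4 = 14.3 days

14.3


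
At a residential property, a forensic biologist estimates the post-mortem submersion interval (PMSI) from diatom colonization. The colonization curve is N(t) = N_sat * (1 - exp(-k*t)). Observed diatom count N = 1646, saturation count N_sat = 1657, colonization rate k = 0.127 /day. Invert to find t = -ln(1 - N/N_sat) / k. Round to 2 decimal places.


PMSI from diatom colonization curve:
N / N_sat = 1646 / 1657 = 0.993361
1 - N/N_sat = 0.006639
ln(1 - N/N_sat) = -5.014794
t = -ln(1 - N/N_sat) / k = -(-5.014794) / 0.127 = 39.49 days

39.49


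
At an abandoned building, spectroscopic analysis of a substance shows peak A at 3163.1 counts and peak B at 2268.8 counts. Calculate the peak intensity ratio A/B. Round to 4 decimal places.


Spectral peak ratio:
Peak A = 3163.1 counts
Peak B = 2268.8 counts
Ratio = 3163.1 / 2268.8 = 1.3942

1.3942


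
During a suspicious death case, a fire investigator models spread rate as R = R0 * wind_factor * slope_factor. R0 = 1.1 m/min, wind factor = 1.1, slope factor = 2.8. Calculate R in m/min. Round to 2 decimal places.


Fire spread rate calculation:
R = R0 * wind_factor * slope_factor
= 1.1 * 1.1 * 2.8
= 1.21 * 2.8
= 3.39 m/min

3.39


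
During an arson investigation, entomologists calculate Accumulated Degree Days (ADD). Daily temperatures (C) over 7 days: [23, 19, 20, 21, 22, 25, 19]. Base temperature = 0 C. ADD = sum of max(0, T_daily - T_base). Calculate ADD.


Computing ADD day by day:
Day 1: max(0, 23 - 0) = 23
Day 2: max(0, 19 - 0) = 19
Day 3: max(0, 20 - 0) = 20
Day 4: max(0, 21 - 0) = 21
Day 5: max(0, 22 - 0) = 22
Day 6: max(0, 25 - 0) = 25
Day 7: max(0, 19 - 0) = 19
Total ADD = 149

149


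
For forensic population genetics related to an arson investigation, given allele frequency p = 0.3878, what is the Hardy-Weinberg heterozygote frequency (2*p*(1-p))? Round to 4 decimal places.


Hardy-Weinberg heterozygote frequency:
q = 1 - p = 1 - 0.3878 = 0.6122
2pq = 2 * 0.3878 * 0.6122 = 0.4748

0.4748


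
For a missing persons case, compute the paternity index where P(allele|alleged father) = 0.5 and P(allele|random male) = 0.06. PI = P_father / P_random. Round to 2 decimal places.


Paternity Index calculation:
PI = P(allele|father) / P(allele|random)
PI = 0.5 / 0.06
PI = 8.33

8.33


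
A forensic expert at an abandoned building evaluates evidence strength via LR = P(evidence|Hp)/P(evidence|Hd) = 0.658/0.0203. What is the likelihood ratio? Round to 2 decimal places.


Likelihood ratio calculation:
LR = P(E|Hp) / P(E|Hd)
LR = 0.658 / 0.0203
LR = 32.41

32.41


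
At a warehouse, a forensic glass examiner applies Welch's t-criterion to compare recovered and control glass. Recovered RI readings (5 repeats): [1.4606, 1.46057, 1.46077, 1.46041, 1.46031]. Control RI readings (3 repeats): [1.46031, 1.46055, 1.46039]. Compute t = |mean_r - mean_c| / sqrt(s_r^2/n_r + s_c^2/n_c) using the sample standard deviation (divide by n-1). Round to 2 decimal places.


Welch's t-criterion for glass RI comparison:
Recovered mean = sum / n_r = 7.30266 / 5 = 1.460532
Control mean = sum / n_c = 4.38125 / 3 = 1.4604167
Recovered sample variance s_r^2 = 3.172e-08
Control sample variance s_c^2 = 1.49333e-08
Welch SE (unpooled) = sqrt(s_r^2/n_r + s_c^2/n_c) = sqrt(6.344e-09 + 4.97778e-09) = sqrt(1.13218e-08) = 0.000106404
|mean_r - mean_c| = 0.000115333
t = 0.000115333 / 0.000106404 = 1.08

1.08
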